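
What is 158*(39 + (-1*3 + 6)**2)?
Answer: 7584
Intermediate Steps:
158*(39 + (-1*3 + 6)**2) = 158*(39 + (-3 + 6)**2) = 158*(39 + 3**2) = 158*(39 + 9) = 158*48 = 7584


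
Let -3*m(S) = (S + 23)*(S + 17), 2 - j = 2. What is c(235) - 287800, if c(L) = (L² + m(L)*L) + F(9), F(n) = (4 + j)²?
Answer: -5325479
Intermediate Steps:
j = 0 (j = 2 - 1*2 = 2 - 2 = 0)
F(n) = 16 (F(n) = (4 + 0)² = 4² = 16)
m(S) = -(17 + S)*(23 + S)/3 (m(S) = -(S + 23)*(S + 17)/3 = -(23 + S)*(17 + S)/3 = -(17 + S)*(23 + S)/3)
c(L) = 16 + L² + L*(-391/3 - 40*L/3 - L²/3) (c(L) = (L² + (-391/3 - 40*L/3 - L²/3)*L) + 16 = (L² + L*(-391/3 - 40*L/3 - L²/3)) + 16 = 16 + L² + L*(-391/3 - 40*L/3 - L²/3))
c(235) - 287800 = (16 - 391/3*235 - 37/3*235² - ⅓*235³) - 287800 = (16 - 91885/3 - 37/3*55225 - ⅓*12977875) - 287800 = (16 - 91885/3 - 2043325/3 - 12977875/3) - 287800 = -5037679 - 287800 = -5325479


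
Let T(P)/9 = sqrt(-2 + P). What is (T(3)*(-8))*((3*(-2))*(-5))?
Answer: -2160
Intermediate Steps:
T(P) = 9*sqrt(-2 + P)
(T(3)*(-8))*((3*(-2))*(-5)) = ((9*sqrt(-2 + 3))*(-8))*((3*(-2))*(-5)) = ((9*sqrt(1))*(-8))*(-6*(-5)) = ((9*1)*(-8))*30 = (9*(-8))*30 = -72*30 = -2160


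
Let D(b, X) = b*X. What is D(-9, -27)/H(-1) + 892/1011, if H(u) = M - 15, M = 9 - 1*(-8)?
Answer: 247457/2022 ≈ 122.38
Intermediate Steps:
M = 17 (M = 9 + 8 = 17)
H(u) = 2 (H(u) = 17 - 15 = 2)
D(b, X) = X*b
D(-9, -27)/H(-1) + 892/1011 = -27*(-9)/2 + 892/1011 = 243*(1/2) + 892*(1/1011) = 243/2 + 892/1011 = 247457/2022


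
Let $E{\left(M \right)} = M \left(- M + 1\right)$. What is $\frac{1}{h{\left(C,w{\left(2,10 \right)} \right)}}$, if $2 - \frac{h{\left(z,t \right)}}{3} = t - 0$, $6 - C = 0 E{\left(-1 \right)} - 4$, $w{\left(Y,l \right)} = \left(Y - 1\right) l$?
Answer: $- \frac{1}{24} \approx -0.041667$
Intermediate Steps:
$w{\left(Y,l \right)} = l \left(-1 + Y\right)$ ($w{\left(Y,l \right)} = \left(-1 + Y\right) l = l \left(-1 + Y\right)$)
$E{\left(M \right)} = M \left(1 - M\right)$
$C = 10$ ($C = 6 - \left(0 \left(- (1 - -1)\right) - 4\right) = 6 - \left(0 \left(- (1 + 1)\right) - 4\right) = 6 - \left(0 \left(\left(-1\right) 2\right) - 4\right) = 6 - \left(0 \left(-2\right) - 4\right) = 6 - \left(0 - 4\right) = 6 - -4 = 6 + 4 = 10$)
$h{\left(z,t \right)} = 6 - 3 t$ ($h{\left(z,t \right)} = 6 - 3 \left(t - 0\right) = 6 - 3 \left(t + 0\right) = 6 - 3 t$)
$\frac{1}{h{\left(C,w{\left(2,10 \right)} \right)}} = \frac{1}{6 - 3 \cdot 10 \left(-1 + 2\right)} = \frac{1}{6 - 3 \cdot 10 \cdot 1} = \frac{1}{6 - 30} = \frac{1}{-24} = - \frac{1}{24}$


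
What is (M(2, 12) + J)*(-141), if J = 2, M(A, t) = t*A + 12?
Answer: -5358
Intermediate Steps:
M(A, t) = 12 + A*t (M(A, t) = A*t + 12 = 12 + A*t)
(M(2, 12) + J)*(-141) = ((12 + 2*12) + 2)*(-141) = ((12 + 24) + 2)*(-141) = (36 + 2)*(-141) = 38*(-141) = -5358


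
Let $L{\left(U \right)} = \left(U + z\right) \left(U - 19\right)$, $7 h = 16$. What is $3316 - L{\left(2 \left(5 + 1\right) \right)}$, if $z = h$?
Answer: $3416$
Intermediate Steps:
$h = \frac{16}{7}$ ($h = \frac{1}{7} \cdot 16 = \frac{16}{7} \approx 2.2857$)
$z = \frac{16}{7} \approx 2.2857$
$L{\left(U \right)} = \left(-19 + U\right) \left(\frac{16}{7} + U\right)$ ($L{\left(U \right)} = \left(U + \frac{16}{7}\right) \left(U - 19\right) = \left(\frac{16}{7} + U\right) \left(-19 + U\right) = \left(-19 + U\right) \left(\frac{16}{7} + U\right)$)
$3316 - L{\left(2 \left(5 + 1\right) \right)} = 3316 - \left(- \frac{304}{7} + \left(2 \left(5 + 1\right)\right)^{2} - \frac{117 \cdot 2 \left(5 + 1\right)}{7}\right) = 3316 - \left(- \frac{304}{7} + \left(2 \cdot 6\right)^{2} - \frac{117 \cdot 2 \cdot 6}{7}\right) = 3316 - \left(- \frac{304}{7} + 12^{2} - \frac{1404}{7}\right) = 3316 - \left(- \frac{304}{7} + 144 - \frac{1404}{7}\right) = 3316 - -100 = 3316 + 100 = 3416$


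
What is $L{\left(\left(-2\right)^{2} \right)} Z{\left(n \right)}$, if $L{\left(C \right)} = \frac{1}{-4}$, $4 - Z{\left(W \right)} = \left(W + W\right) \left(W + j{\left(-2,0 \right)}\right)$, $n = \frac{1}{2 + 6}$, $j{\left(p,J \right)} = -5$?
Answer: $- \frac{167}{128} \approx -1.3047$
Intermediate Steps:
$n = \frac{1}{8} \approx 0.125$
$Z{\left(W \right)} = 4 - 2 W \left(-5 + W\right)$ ($Z{\left(W \right)} = 4 - \left(W + W\right) \left(W - 5\right) = 4 - 2 W \left(-5 + W\right)$)
$L{\left(C \right)} = - \frac{1}{4}$
$L{\left(\left(-2\right)^{2} \right)} Z{\left(n \right)} = - \frac{4 - \frac{2}{64} + 10 \cdot \frac{1}{8}}{4} = - \frac{4 - \frac{1}{32} + \frac{5}{4}}{4} = \left(- \frac{1}{4}\right) \frac{167}{32} = - \frac{167}{128}$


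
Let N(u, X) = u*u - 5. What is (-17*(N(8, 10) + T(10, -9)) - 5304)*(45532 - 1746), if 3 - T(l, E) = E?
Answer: -285090646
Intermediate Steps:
T(l, E) = 3 - E
N(u, X) = -5 + u² (N(u, X) = u² - 5 = -5 + u²)
(-17*(N(8, 10) + T(10, -9)) - 5304)*(45532 - 1746) = (-17*((-5 + 8²) + (3 - 1*(-9))) - 5304)*(45532 - 1746) = (-17*((-5 + 64) + (3 + 9)) - 5304)*43786 = (-17*(59 + 12) - 5304)*43786 = (-17*71 - 5304)*43786 = (-1207 - 5304)*43786 = -6511*43786 = -285090646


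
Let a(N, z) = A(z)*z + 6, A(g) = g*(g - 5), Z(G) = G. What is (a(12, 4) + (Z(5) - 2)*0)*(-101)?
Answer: 1010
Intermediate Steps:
A(g) = g*(-5 + g)
a(N, z) = 6 + z²*(-5 + z) (a(N, z) = (z*(-5 + z))*z + 6 = z²*(-5 + z) + 6 = 6 + z²*(-5 + z))
(a(12, 4) + (Z(5) - 2)*0)*(-101) = ((6 + 4²*(-5 + 4)) + (5 - 2)*0)*(-101) = ((6 + 16*(-1)) + 3*0)*(-101) = ((6 - 16) + 0)*(-101) = (-10 + 0)*(-101) = -10*(-101) = 1010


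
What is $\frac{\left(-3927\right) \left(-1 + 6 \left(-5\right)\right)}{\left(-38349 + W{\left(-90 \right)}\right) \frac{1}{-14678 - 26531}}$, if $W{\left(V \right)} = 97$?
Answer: $\frac{5016660033}{38252} \approx 1.3115 \cdot 10^{5}$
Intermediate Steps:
$\frac{\left(-3927\right) \left(-1 + 6 \left(-5\right)\right)}{\left(-38349 + W{\left(-90 \right)}\right) \frac{1}{-14678 - 26531}} = \frac{\left(-3927\right) \left(-1 + 6 \left(-5\right)\right)}{\left(-38349 + 97\right) \frac{1}{-14678 - 26531}} = \frac{\left(-3927\right) \left(-1 - 30\right)}{\left(-38252\right) \frac{1}{-41209}} = \frac{\left(-3927\right) \left(-31\right)}{\left(-38252\right) \left(- \frac{1}{41209}\right)} = \frac{121737}{\frac{38252}{41209}} = 121737 \cdot \frac{41209}{38252} = \frac{5016660033}{38252}$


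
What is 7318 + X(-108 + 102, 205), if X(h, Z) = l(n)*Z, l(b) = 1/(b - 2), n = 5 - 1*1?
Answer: 14841/2 ≈ 7420.5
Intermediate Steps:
n = 4 (n = 5 - 1 = 4)
l(b) = 1/(-2 + b)
X(h, Z) = Z/2 (X(h, Z) = Z/(-2 + 4) = Z/2)
7318 + X(-108 + 102, 205) = 7318 + (½)*205 = 7318 + 205/2 = 14841/2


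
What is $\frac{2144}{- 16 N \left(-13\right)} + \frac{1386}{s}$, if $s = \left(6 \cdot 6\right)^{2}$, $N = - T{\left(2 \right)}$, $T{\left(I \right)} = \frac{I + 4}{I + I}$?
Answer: $- \frac{5431}{936} \approx -5.8024$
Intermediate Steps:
$T{\left(I \right)} = \frac{4 + I}{2 I}$
$N = - \frac{3}{2}$ ($N = - \frac{4 + 2}{2 \cdot 2} = - \frac{6}{2 \cdot 2} = \left(-1\right) \frac{3}{2} = - \frac{3}{2} \approx -1.5$)
$s = 1296$ ($s = 36^{2} = 1296$)
$\frac{2144}{- 16 N \left(-13\right)} + \frac{1386}{s} = \frac{2144}{\left(-16\right) \left(- \frac{3}{2}\right) \left(-13\right)} + \frac{1386}{1296} = \frac{2144}{24 \left(-13\right)} + 1386 \cdot \frac{1}{1296} = \frac{2144}{-312} + \frac{77}{72} = 2144 \left(- \frac{1}{312}\right) + \frac{77}{72} = - \frac{268}{39} + \frac{77}{72} = - \frac{5431}{936}$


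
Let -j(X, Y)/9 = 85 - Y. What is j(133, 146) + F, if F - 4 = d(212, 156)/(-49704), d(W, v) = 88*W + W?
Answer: 6866861/12426 ≈ 552.62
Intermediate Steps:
j(X, Y) = -765 + 9*Y (j(X, Y) = -9*(85 - Y) = -765 + 9*Y)
d(W, v) = 89*W
F = 44987/12426 (F = 4 + (89*212)/(-49704) = 4 + 18868*(-1/49704) = 4 - 4717/12426 = 44987/12426 ≈ 3.6204)
j(133, 146) + F = (-765 + 9*146) + 44987/12426 = (-765 + 1314) + 44987/12426 = 549 + 44987/12426 = 6866861/12426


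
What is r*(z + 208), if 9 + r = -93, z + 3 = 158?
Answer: -37026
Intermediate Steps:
z = 155 (z = -3 + 158 = 155)
r = -102 (r = -9 - 93 = -102)
r*(z + 208) = -102*(155 + 208) = -102*363 = -37026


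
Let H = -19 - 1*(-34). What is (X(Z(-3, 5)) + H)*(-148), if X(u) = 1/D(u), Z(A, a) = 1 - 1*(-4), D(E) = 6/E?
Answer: -7030/3 ≈ -2343.3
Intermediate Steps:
Z(A, a) = 5 (Z(A, a) = 1 + 4 = 5)
X(u) = u/6 (X(u) = 1/(6/u) = u/6)
H = 15 (H = -19 + 34 = 15)
(X(Z(-3, 5)) + H)*(-148) = ((1/6)*5 + 15)*(-148) = (5/6 + 15)*(-148) = (95/6)*(-148) = -7030/3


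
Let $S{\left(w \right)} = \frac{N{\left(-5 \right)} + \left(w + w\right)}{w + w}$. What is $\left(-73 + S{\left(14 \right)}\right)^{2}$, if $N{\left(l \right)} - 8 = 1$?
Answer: $\frac{4028049}{784} \approx 5137.8$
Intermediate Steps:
$N{\left(l \right)} = 9$ ($N{\left(l \right)} = 8 + 1 = 9$)
$S{\left(w \right)} = \frac{9 + 2 w}{2 w}$ ($S{\left(w \right)} = \frac{9 + \left(w + w\right)}{w + w} = \frac{9 + 2 w}{2 w}$)
$\left(-73 + S{\left(14 \right)}\right)^{2} = \left(-73 + \frac{\frac{9}{2} + 14}{14}\right)^{2} = \left(-73 + \frac{1}{14} \cdot \frac{37}{2}\right)^{2} = \left(-73 + \frac{37}{28}\right)^{2} = \left(- \frac{2007}{28}\right)^{2} = \frac{4028049}{784}$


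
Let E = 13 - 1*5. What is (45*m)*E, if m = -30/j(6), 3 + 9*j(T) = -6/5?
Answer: 162000/7 ≈ 23143.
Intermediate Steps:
j(T) = -7/15 (j(T) = -1/3 + (-6/5)/9 = -1/3 + (-6*1/5)/9 = -1/3 + (1/9)*(-6/5) = -1/3 - 2/15 = -7/15)
E = 8 (E = 13 - 5 = 8)
m = 450/7 (m = -30/(-7/15) = -30*(-15/7) = 450/7 ≈ 64.286)
(45*m)*E = (45*(450/7))*8 = (20250/7)*8 = 162000/7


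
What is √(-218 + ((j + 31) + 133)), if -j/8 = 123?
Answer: I*√1038 ≈ 32.218*I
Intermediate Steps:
j = -984 (j = -8*123 = -984)
√(-218 + ((j + 31) + 133)) = √(-218 + ((-984 + 31) + 133)) = √(-218 + (-953 + 133)) = √(-218 - 820) = √(-1038) = I*√1038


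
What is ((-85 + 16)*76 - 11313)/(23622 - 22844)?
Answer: -16557/778 ≈ -21.281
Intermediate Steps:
((-85 + 16)*76 - 11313)/(23622 - 22844) = (-69*76 - 11313)/778 = (-5244 - 11313)*(1/778) = -16557*1/778 = -16557/778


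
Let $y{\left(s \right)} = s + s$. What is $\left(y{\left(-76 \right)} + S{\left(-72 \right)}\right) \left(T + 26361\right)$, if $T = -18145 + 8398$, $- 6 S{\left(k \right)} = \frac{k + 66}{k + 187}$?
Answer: $- \frac{290396106}{115} \approx -2.5252 \cdot 10^{6}$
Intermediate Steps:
$y{\left(s \right)} = 2 s$
$S{\left(k \right)} = - \frac{66 + k}{6 \left(187 + k\right)}$ ($S{\left(k \right)} = - \frac{\left(k + 66\right) \frac{1}{k + 187}}{6} = - \frac{\left(66 + k\right) \frac{1}{187 + k}}{6} = - \frac{\frac{1}{187 + k} \left(66 + k\right)}{6} = - \frac{66 + k}{6 \left(187 + k\right)}$)
$T = -9747$
$\left(y{\left(-76 \right)} + S{\left(-72 \right)}\right) \left(T + 26361\right) = \left(2 \left(-76\right) + \frac{-66 - -72}{6 \left(187 - 72\right)}\right) \left(-9747 + 26361\right) = \left(-152 + \frac{-66 + 72}{6 \cdot 115}\right) 16614 = \left(-152 + \frac{1}{6} \cdot \frac{1}{115} \cdot 6\right) 16614 = \left(-152 + \frac{1}{115}\right) 16614 = \left(- \frac{17479}{115}\right) 16614 = - \frac{290396106}{115}$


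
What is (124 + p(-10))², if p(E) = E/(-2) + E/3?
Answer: 142129/9 ≈ 15792.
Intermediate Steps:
p(E) = -E/6 (p(E) = E*(-½) + E*(⅓) = -E/2 + E/3 = -E/6)
(124 + p(-10))² = (124 - ⅙*(-10))² = (124 + 5/3)² = (377/3)² = 142129/9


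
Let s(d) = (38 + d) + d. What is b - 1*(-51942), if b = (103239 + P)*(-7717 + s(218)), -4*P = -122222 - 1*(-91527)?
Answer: -3213156425/4 ≈ -8.0329e+8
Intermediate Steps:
P = 30695/4 (P = -(-122222 - 1*(-91527))/4 = -(-122222 + 91527)/4 = -¼*(-30695) = 30695/4 ≈ 7673.8)
s(d) = 38 + 2*d
b = -3213364193/4 (b = (103239 + 30695/4)*(-7717 + (38 + 2*218)) = 443651*(-7717 + (38 + 436))/4 = 443651*(-7717 + 474)/4 = (443651/4)*(-7243) = -3213364193/4 ≈ -8.0334e+8)
b - 1*(-51942) = -3213364193/4 - 1*(-51942) = -3213364193/4 + 51942 = -3213156425/4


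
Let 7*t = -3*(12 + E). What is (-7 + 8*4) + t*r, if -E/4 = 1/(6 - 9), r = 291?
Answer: -11465/7 ≈ -1637.9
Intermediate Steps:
E = 4/3 (E = -4/(6 - 9) = -4/(-3) = -4*(-⅓) = 4/3 ≈ 1.3333)
t = -40/7 (t = (-3*(12 + 4/3))/7 = (-3*40/3)/7 = (⅐)*(-40) = -40/7 ≈ -5.7143)
(-7 + 8*4) + t*r = (-7 + 8*4) - 40/7*291 = (-7 + 32) - 11640/7 = 25 - 11640/7 = -11465/7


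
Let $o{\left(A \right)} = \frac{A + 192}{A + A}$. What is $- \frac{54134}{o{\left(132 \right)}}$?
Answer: $- \frac{1190948}{27} \approx -44109.0$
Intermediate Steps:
$o{\left(A \right)} = \frac{192 + A}{2 A}$
$- \frac{54134}{o{\left(132 \right)}} = - \frac{54134}{\frac{1}{2} \cdot \frac{1}{132} \left(192 + 132\right)} = - \frac{54134}{\frac{1}{2} \cdot \frac{1}{132} \cdot 324} = - \frac{54134}{\frac{27}{22}} = \left(-54134\right) \frac{22}{27} = - \frac{1190948}{27}$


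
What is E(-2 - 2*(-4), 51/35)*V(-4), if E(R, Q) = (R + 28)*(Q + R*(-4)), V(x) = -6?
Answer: 160956/35 ≈ 4598.7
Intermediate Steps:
E(R, Q) = (28 + R)*(Q - 4*R)
E(-2 - 2*(-4), 51/35)*V(-4) = (-112*(-2 - 2*(-4)) - 4*(-2 - 2*(-4))² + 28*(51/35) + (51/35)*(-2 - 2*(-4)))*(-6) = (-112*(-2 + 8) - 4*(-2 + 8)² + 28*(51*(1/35)) + (51*(1/35))*(-2 + 8))*(-6) = (-112*6 - 4*6² + 28*(51/35) + (51/35)*6)*(-6) = (-672 - 4*36 + 204/5 + 306/35)*(-6) = (-672 - 144 + 204/5 + 306/35)*(-6) = -26826/35*(-6) = 160956/35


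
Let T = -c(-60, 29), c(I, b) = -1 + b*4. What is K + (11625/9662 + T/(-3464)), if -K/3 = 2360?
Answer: -118460164655/16734584 ≈ -7078.8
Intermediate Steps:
c(I, b) = -1 + 4*b
K = -7080 (K = -3*2360 = -7080)
T = -115 (T = -(-1 + 4*29) = -(-1 + 116) = -1*115 = -115)
K + (11625/9662 + T/(-3464)) = -7080 + (11625/9662 - 115/(-3464)) = -7080 + (11625*(1/9662) - 115*(-1/3464)) = -7080 + (11625/9662 + 115/3464) = -7080 + 20690065/16734584 = -118460164655/16734584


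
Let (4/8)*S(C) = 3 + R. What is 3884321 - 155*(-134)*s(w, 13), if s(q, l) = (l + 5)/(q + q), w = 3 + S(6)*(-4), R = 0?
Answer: 27127937/7 ≈ 3.8754e+6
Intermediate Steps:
S(C) = 6 (S(C) = 2*(3 + 0) = 2*3 = 6)
w = -21 (w = 3 + 6*(-4) = 3 - 24 = -21)
s(q, l) = (5 + l)/(2*q) (s(q, l) = (5 + l)/((2*q)) = (5 + l)*(1/(2*q)) = (5 + l)/(2*q))
3884321 - 155*(-134)*s(w, 13) = 3884321 - 155*(-134)*(1/2)*(5 + 13)/(-21) = 3884321 - (-20770)*(1/2)*(-1/21)*18 = 3884321 - (-20770)*(-3)/7 = 3884321 - 1*62310/7 = 3884321 - 62310/7 = 27127937/7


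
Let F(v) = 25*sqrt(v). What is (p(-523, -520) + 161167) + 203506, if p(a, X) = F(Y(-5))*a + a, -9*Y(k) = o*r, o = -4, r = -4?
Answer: 364150 - 52300*I/3 ≈ 3.6415e+5 - 17433.0*I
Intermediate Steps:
Y(k) = -16/9 (Y(k) = -(-4)*(-4)/9 = -1/9*16 = -16/9)
p(a, X) = a + 100*I*a/3 (p(a, X) = (25*sqrt(-16/9))*a + a = (25*(4*I/3))*a + a = (100*I/3)*a + a = 100*I*a/3 + a = a + 100*I*a/3)
(p(-523, -520) + 161167) + 203506 = ((1/3)*(-523)*(3 + 100*I) + 161167) + 203506 = ((-523 - 52300*I/3) + 161167) + 203506 = (160644 - 52300*I/3) + 203506 = 364150 - 52300*I/3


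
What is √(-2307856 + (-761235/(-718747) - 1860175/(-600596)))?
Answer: I*√107513969011916302167986817161/215838286606 ≈ 1519.2*I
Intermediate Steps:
√(-2307856 + (-761235/(-718747) - 1860175/(-600596))) = √(-2307856 + (-761235*(-1/718747) - 1860175*(-1/600596))) = √(-2307856 + (761235/718747 + 1860175/600596)) = √(-2307856 + 1794189896785/431676573212) = √(-996245575356856687/431676573212) = I*√107513969011916302167986817161/215838286606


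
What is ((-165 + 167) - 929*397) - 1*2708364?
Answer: -3077175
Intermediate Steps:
((-165 + 167) - 929*397) - 1*2708364 = (2 - 368813) - 2708364 = -368811 - 2708364 = -3077175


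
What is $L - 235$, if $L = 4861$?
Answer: $4626$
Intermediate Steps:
$L - 235 = 4861 - 235 = 4626$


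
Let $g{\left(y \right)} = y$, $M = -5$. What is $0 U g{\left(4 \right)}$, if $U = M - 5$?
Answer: $0$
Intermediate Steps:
$U = -10$ ($U = -5 - 5 = -10$)
$0 U g{\left(4 \right)} = 0 \left(-10\right) 4 = 0 \cdot 4 = 0$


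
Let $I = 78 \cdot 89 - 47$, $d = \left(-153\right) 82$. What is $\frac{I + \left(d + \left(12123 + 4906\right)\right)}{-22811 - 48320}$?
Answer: $- \frac{11378}{71131} \approx -0.15996$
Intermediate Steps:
$d = -12546$
$I = 6895$ ($I = 6942 - 47 = 6895$)
$\frac{I + \left(d + \left(12123 + 4906\right)\right)}{-22811 - 48320} = \frac{6895 + \left(-12546 + \left(12123 + 4906\right)\right)}{-22811 - 48320} = \frac{6895 + \left(-12546 + 17029\right)}{-71131} = \left(6895 + 4483\right) \left(- \frac{1}{71131}\right) = 11378 \left(- \frac{1}{71131}\right) = - \frac{11378}{71131}$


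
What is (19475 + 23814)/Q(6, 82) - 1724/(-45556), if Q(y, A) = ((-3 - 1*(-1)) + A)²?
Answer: 495776821/72889600 ≈ 6.8018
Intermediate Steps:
Q(y, A) = (-2 + A)² (Q(y, A) = ((-3 + 1) + A)² = (-2 + A)²)
(19475 + 23814)/Q(6, 82) - 1724/(-45556) = (19475 + 23814)/((-2 + 82)²) - 1724/(-45556) = 43289/(80²) - 1724*(-1/45556) = 43289/6400 + 431/11389 = 495776821/72889600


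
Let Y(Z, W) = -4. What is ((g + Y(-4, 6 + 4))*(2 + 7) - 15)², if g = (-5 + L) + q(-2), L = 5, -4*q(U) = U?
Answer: 8649/4 ≈ 2162.3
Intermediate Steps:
q(U) = -U/4
g = ½ (g = (-5 + 5) - ¼*(-2) = 0 + ½ = ½ ≈ 0.50000)
((g + Y(-4, 6 + 4))*(2 + 7) - 15)² = ((½ - 4)*(2 + 7) - 15)² = (-7/2*9 - 15)² = (-63/2 - 15)² = (-93/2)² = 8649/4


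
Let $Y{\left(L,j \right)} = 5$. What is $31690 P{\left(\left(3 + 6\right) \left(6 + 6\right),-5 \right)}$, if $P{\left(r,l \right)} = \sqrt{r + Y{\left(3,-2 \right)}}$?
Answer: $31690 \sqrt{113} \approx 3.3687 \cdot 10^{5}$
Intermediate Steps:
$P{\left(r,l \right)} = \sqrt{5 + r}$ ($P{\left(r,l \right)} = \sqrt{r + 5} = \sqrt{5 + r}$)
$31690 P{\left(\left(3 + 6\right) \left(6 + 6\right),-5 \right)} = 31690 \sqrt{5 + \left(3 + 6\right) \left(6 + 6\right)} = 31690 \sqrt{5 + 9 \cdot 12} = 31690 \sqrt{5 + 108} = 31690 \sqrt{113}$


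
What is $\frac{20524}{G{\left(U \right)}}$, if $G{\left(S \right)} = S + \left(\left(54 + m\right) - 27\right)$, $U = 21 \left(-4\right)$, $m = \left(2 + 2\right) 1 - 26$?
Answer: $- \frac{20524}{79} \approx -259.8$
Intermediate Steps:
$m = -22$ ($m = 4 \cdot 1 - 26 = 4 - 26 = -22$)
$U = -84$
$G{\left(S \right)} = 5 + S$ ($G{\left(S \right)} = S + \left(\left(54 - 22\right) - 27\right) = S + \left(32 - 27\right) = S + 5 = 5 + S$)
$\frac{20524}{G{\left(U \right)}} = \frac{20524}{5 - 84} = \frac{20524}{-79} = 20524 \left(- \frac{1}{79}\right) = - \frac{20524}{79}$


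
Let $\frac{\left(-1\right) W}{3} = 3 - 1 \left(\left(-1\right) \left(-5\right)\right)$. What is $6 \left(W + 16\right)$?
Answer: $132$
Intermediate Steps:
$W = 6$ ($W = - 3 \left(3 - 1 \left(\left(-1\right) \left(-5\right)\right)\right) = - 3 \left(3 - 1 \cdot 5\right) = - 3 \left(3 - 5\right) = \left(-3\right) \left(-2\right) = 6$)
$6 \left(W + 16\right) = 6 \left(6 + 16\right) = 6 \cdot 22 = 132$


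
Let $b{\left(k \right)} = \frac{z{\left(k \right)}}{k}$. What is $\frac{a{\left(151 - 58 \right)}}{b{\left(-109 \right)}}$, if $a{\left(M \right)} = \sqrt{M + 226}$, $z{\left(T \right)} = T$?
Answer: $\sqrt{319} \approx 17.861$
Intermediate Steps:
$a{\left(M \right)} = \sqrt{226 + M}$
$b{\left(k \right)} = 1$ ($b{\left(k \right)} = \frac{k}{k} = 1$)
$\frac{a{\left(151 - 58 \right)}}{b{\left(-109 \right)}} = \frac{\sqrt{226 + \left(151 - 58\right)}}{1} = \sqrt{226 + \left(151 - 58\right)} 1 = \sqrt{226 + 93} \cdot 1 = \sqrt{319} \cdot 1 = \sqrt{319}$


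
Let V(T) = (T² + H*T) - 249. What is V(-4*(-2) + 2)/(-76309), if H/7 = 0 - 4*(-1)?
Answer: -131/76309 ≈ -0.0017167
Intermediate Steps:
H = 28 (H = 7*(0 - 4*(-1)) = 7*(0 + 4) = 7*4 = 28)
V(T) = -249 + T² + 28*T (V(T) = (T² + 28*T) - 249 = -249 + T² + 28*T)
V(-4*(-2) + 2)/(-76309) = (-249 + (-4*(-2) + 2)² + 28*(-4*(-2) + 2))/(-76309) = (-249 + (8 + 2)² + 28*(8 + 2))*(-1/76309) = (-249 + 10² + 28*10)*(-1/76309) = (-249 + 100 + 280)*(-1/76309) = 131*(-1/76309) = -131/76309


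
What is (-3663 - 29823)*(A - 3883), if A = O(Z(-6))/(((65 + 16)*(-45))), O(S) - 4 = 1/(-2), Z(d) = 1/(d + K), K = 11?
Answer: 157981796737/1215 ≈ 1.3003e+8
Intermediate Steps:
Z(d) = 1/(11 + d) (Z(d) = 1/(d + 11) = 1/(11 + d))
O(S) = 7/2 (O(S) = 4 + 1/(-2) = 4 - ½ = 7/2)
A = -7/7290 (A = 7/(2*(((65 + 16)*(-45)))) = 7/(2*((81*(-45)))) = (7/2)/(-3645) = (7/2)*(-1/3645) = -7/7290 ≈ -0.00096022)
(-3663 - 29823)*(A - 3883) = (-3663 - 29823)*(-7/7290 - 3883) = -33486*(-28307077/7290) = 157981796737/1215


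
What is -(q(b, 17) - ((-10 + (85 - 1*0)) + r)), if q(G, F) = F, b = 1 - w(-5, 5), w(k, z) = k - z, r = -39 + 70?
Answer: 89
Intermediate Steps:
r = 31
b = 11 (b = 1 - (-5 - 1*5) = 1 - (-5 - 5) = 1 - 1*(-10) = 1 + 10 = 11)
-(q(b, 17) - ((-10 + (85 - 1*0)) + r)) = -(17 - ((-10 + (85 - 1*0)) + 31)) = -(17 - ((-10 + (85 + 0)) + 31)) = -(17 - ((-10 + 85) + 31)) = -(17 - (75 + 31)) = -(17 - 1*106) = -(17 - 106) = -1*(-89) = 89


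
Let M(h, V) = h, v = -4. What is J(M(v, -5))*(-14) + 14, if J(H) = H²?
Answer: -210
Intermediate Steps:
J(M(v, -5))*(-14) + 14 = (-4)²*(-14) + 14 = 16*(-14) + 14 = -224 + 14 = -210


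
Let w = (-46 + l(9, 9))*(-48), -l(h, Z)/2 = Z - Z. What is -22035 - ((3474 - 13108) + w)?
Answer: -14609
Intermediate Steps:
l(h, Z) = 0 (l(h, Z) = -2*(Z - Z) = -2*0 = 0)
w = 2208 (w = (-46 + 0)*(-48) = -46*(-48) = 2208)
-22035 - ((3474 - 13108) + w) = -22035 - ((3474 - 13108) + 2208) = -22035 - (-9634 + 2208) = -22035 - 1*(-7426) = -22035 + 7426 = -14609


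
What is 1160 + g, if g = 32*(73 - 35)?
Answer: 2376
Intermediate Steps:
g = 1216 (g = 32*38 = 1216)
1160 + g = 1160 + 1216 = 2376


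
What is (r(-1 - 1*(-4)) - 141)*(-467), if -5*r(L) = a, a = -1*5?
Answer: 65380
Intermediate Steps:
a = -5
r(L) = 1 (r(L) = -1/5*(-5) = 1)
(r(-1 - 1*(-4)) - 141)*(-467) = (1 - 141)*(-467) = -140*(-467) = 65380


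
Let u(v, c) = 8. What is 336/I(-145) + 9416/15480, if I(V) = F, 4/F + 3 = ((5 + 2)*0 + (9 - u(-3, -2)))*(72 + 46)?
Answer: 18693277/1935 ≈ 9660.6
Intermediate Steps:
F = 4/115 (F = 4/(-3 + ((5 + 2)*0 + (9 - 1*8))*(72 + 46)) = 4/(-3 + (7*0 + (9 - 8))*118) = 4/(-3 + (0 + 1)*118) = 4/(-3 + 1*118) = 4/(-3 + 118) = 4/115 ≈ 0.034783)
I(V) = 4/115
336/I(-145) + 9416/15480 = 336/(4/115) + 9416/15480 = 336*(115/4) + 9416*(1/15480) = 9660 + 1177/1935 = 18693277/1935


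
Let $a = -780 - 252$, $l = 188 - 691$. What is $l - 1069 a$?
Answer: $1102705$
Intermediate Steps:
$l = -503$
$a = -1032$ ($a = -780 - 252 = -1032$)
$l - 1069 a = -503 - -1103208 = -503 + 1103208 = 1102705$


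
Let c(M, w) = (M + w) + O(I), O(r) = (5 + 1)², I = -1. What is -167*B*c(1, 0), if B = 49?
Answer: -302771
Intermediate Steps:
O(r) = 36 (O(r) = 6² = 36)
c(M, w) = 36 + M + w (c(M, w) = (M + w) + 36 = 36 + M + w)
-167*B*c(1, 0) = -8183*(36 + 1 + 0) = -8183*37 = -167*1813 = -302771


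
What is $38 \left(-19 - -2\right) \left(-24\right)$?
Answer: $15504$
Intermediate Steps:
$38 \left(-19 - -2\right) \left(-24\right) = 38 \left(-19 + 2\right) \left(-24\right) = 38 \left(-17\right) \left(-24\right) = \left(-646\right) \left(-24\right) = 15504$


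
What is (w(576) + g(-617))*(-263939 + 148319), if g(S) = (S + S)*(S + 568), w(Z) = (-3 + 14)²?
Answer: -7005068940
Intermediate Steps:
w(Z) = 121 (w(Z) = 11² = 121)
g(S) = 2*S*(568 + S) (g(S) = (2*S)*(568 + S) = 2*S*(568 + S))
(w(576) + g(-617))*(-263939 + 148319) = (121 + 2*(-617)*(568 - 617))*(-263939 + 148319) = (121 + 2*(-617)*(-49))*(-115620) = (121 + 60466)*(-115620) = 60587*(-115620) = -7005068940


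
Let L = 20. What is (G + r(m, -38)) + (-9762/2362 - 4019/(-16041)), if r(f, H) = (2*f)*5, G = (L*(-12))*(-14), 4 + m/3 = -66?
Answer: 23796420778/18944421 ≈ 1256.1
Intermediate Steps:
m = -210 (m = -12 + 3*(-66) = -12 - 198 = -210)
G = 3360 (G = (20*(-12))*(-14) = -240*(-14) = 3360)
r(f, H) = 10*f
(G + r(m, -38)) + (-9762/2362 - 4019/(-16041)) = (3360 + 10*(-210)) + (-9762/2362 - 4019/(-16041)) = (3360 - 2100) + (-9762*1/2362 - 4019*(-1/16041)) = 1260 + (-4881/1181 + 4019/16041) = 1260 - 73549682/18944421 = 23796420778/18944421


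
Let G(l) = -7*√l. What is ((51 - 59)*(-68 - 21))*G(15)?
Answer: -4984*√15 ≈ -19303.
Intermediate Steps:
((51 - 59)*(-68 - 21))*G(15) = ((51 - 59)*(-68 - 21))*(-7*√15) = (-8*(-89))*(-7*√15) = 712*(-7*√15) = -4984*√15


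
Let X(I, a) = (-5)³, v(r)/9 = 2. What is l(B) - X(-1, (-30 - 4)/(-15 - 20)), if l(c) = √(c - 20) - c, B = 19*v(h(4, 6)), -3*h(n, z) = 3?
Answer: -217 + √322 ≈ -199.06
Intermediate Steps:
h(n, z) = -1 (h(n, z) = -⅓*3 = -1)
v(r) = 18 (v(r) = 9*2 = 18)
X(I, a) = -125
B = 342 (B = 19*18 = 342)
l(c) = √(-20 + c) - c
l(B) - X(-1, (-30 - 4)/(-15 - 20)) = (√(-20 + 342) - 1*342) - 1*(-125) = (√322 - 342) + 125 = (-342 + √322) + 125 = -217 + √322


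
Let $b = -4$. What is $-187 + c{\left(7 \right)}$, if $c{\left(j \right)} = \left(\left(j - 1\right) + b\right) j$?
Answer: $-173$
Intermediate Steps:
$c{\left(j \right)} = j \left(-5 + j\right)$ ($c{\left(j \right)} = \left(\left(j - 1\right) - 4\right) j = \left(\left(-1 + j\right) - 4\right) j = \left(-5 + j\right) j = j \left(-5 + j\right)$)
$-187 + c{\left(7 \right)} = -187 + 7 \left(-5 + 7\right) = -187 + 7 \cdot 2 = -187 + 14 = -173$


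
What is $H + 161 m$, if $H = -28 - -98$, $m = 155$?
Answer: $25025$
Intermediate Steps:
$H = 70$ ($H = -28 + 98 = 70$)
$H + 161 m = 70 + 161 \cdot 155 = 70 + 24955 = 25025$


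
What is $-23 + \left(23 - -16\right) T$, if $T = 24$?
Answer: $913$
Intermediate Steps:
$-23 + \left(23 - -16\right) T = -23 + \left(23 - -16\right) 24 = -23 + \left(23 + 16\right) 24 = -23 + 39 \cdot 24 = -23 + 936 = 913$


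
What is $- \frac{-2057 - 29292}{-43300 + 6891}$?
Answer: $- \frac{1363}{1583} \approx -0.86102$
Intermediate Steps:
$- \frac{-2057 - 29292}{-43300 + 6891} = - \frac{-31349}{-36409} = - \frac{\left(-31349\right) \left(-1\right)}{36409} = \left(-1\right) \frac{1363}{1583} = - \frac{1363}{1583}$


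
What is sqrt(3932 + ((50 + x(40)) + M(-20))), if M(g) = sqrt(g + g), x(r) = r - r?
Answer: sqrt(3982 + 2*I*sqrt(10)) ≈ 63.103 + 0.0501*I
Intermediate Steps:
x(r) = 0
M(g) = sqrt(2)*sqrt(g) (M(g) = sqrt(2*g) = sqrt(2)*sqrt(g))
sqrt(3932 + ((50 + x(40)) + M(-20))) = sqrt(3932 + ((50 + 0) + sqrt(2)*sqrt(-20))) = sqrt(3932 + (50 + sqrt(2)*(2*I*sqrt(5)))) = sqrt(3932 + (50 + 2*I*sqrt(10))) = sqrt(3982 + 2*I*sqrt(10))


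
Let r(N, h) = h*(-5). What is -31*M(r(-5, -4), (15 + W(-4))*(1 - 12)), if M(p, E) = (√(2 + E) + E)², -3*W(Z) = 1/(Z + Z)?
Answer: -485915359/576 + 123101*I*√23538/144 ≈ -8.436e+5 + 1.3115e+5*I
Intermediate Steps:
r(N, h) = -5*h
W(Z) = -1/(6*Z) (W(Z) = -1/(3*(Z + Z)) = -1/(2*Z)/3 = -1/(6*Z))
M(p, E) = (E + √(2 + E))²
-31*M(r(-5, -4), (15 + W(-4))*(1 - 12)) = -31*((15 - ⅙/(-4))*(1 - 12) + √(2 + (15 - ⅙/(-4))*(1 - 12)))² = -31*((15 - ⅙*(-¼))*(-11) + √(2 + (15 - ⅙*(-¼))*(-11)))² = -31*((15 + 1/24)*(-11) + √(2 + (15 + 1/24)*(-11)))² = -31*((361/24)*(-11) + √(2 + (361/24)*(-11)))² = -31*(-3971/24 + √(2 - 3971/24))² = -31*(-3971/24 + √(-3923/24))² = -31*(-3971/24 + I*√23538/12)²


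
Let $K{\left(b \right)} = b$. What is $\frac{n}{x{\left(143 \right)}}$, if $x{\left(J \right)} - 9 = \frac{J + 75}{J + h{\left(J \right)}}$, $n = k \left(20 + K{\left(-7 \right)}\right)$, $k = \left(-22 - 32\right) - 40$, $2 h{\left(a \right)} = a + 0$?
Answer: $- \frac{524238}{4297} \approx -122.0$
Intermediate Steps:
$h{\left(a \right)} = \frac{a}{2}$ ($h{\left(a \right)} = \frac{a + 0}{2} = \frac{a}{2}$)
$k = -94$ ($k = -54 - 40 = -94$)
$n = -1222$ ($n = - 94 \left(20 - 7\right) = \left(-94\right) 13 = -1222$)
$x{\left(J \right)} = 9 + \frac{2 \left(75 + J\right)}{3 J}$ ($x{\left(J \right)} = 9 + \frac{J + 75}{J + \frac{J}{2}} = 9 + \frac{75 + J}{\frac{3}{2} J} = 9 + \left(75 + J\right) \frac{2}{3 J} = 9 + \frac{2 \left(75 + J\right)}{3 J}$)
$\frac{n}{x{\left(143 \right)}} = - \frac{1222}{\frac{29}{3} + \frac{50}{143}} = - \frac{1222}{\frac{4297}{429}} = \left(-1222\right) \frac{429}{4297} = - \frac{524238}{4297}$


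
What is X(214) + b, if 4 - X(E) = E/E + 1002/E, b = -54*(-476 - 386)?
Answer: 4980456/107 ≈ 46546.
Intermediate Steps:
b = 46548 (b = -54*(-862) = 46548)
X(E) = 3 - 1002/E (X(E) = 4 - (E/E + 1002/E) = 4 - (1 + 1002/E) = 4 + (-1 - 1002/E) = 3 - 1002/E)
X(214) + b = (3 - 1002/214) + 46548 = (3 - 1002*1/214) + 46548 = (3 - 501/107) + 46548 = -180/107 + 46548 = 4980456/107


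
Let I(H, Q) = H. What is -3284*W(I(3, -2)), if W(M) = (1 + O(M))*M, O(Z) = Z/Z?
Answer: -19704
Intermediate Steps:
O(Z) = 1
W(M) = 2*M (W(M) = (1 + 1)*M = 2*M)
-3284*W(I(3, -2)) = -6568*3 = -3284*6 = -19704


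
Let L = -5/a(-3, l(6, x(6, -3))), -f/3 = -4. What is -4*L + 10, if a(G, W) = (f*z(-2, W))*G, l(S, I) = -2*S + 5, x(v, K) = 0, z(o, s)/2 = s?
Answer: 1265/126 ≈ 10.040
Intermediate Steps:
f = 12 (f = -3*(-4) = 12)
z(o, s) = 2*s
l(S, I) = 5 - 2*S
a(G, W) = 24*G*W (a(G, W) = (12*(2*W))*G = (24*W)*G = 24*G*W)
L = -5/504 (L = -5*(-1/(72*(5 - 2*6))) = -5*(-1/(72*(5 - 12))) = -5/(24*(-3)*(-7)) = -5/504 ≈ -0.0099206)
-4*L + 10 = -4*(-5/504) + 10 = 5/126 + 10 = 1265/126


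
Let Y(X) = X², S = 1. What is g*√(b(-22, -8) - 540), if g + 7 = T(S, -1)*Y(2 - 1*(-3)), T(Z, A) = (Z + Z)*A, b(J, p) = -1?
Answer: -57*I*√541 ≈ -1325.8*I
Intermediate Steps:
T(Z, A) = 2*A*Z (T(Z, A) = (2*Z)*A = 2*A*Z)
g = -57 (g = -7 + (2*(-1)*1)*(2 - 1*(-3))² = -7 - 2*(2 + 3)² = -7 - 2*5² = -7 - 2*25 = -7 - 50 = -57)
g*√(b(-22, -8) - 540) = -57*√(-1 - 540) = -57*I*√541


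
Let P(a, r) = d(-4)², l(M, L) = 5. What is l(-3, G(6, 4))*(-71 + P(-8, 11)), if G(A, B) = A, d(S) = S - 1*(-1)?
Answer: -310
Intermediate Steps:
d(S) = 1 + S (d(S) = S + 1 = 1 + S)
P(a, r) = 9 (P(a, r) = (1 - 4)² = (-3)² = 9)
l(-3, G(6, 4))*(-71 + P(-8, 11)) = 5*(-71 + 9) = 5*(-62) = -310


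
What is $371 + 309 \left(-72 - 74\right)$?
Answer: $-44743$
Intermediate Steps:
$371 + 309 \left(-72 - 74\right) = 371 + 309 \left(-146\right) = 371 - 45114 = -44743$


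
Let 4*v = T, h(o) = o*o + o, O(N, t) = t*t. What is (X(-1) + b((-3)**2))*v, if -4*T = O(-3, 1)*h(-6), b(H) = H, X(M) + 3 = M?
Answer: -75/8 ≈ -9.3750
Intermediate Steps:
X(M) = -3 + M
O(N, t) = t**2
h(o) = o + o**2 (h(o) = o**2 + o = o + o**2)
T = -15/2 (T = -1**2*(-6*(1 - 6))/4 = -(-6*(-5))/4 = -30/4 = -1/4*30 = -15/2 ≈ -7.5000)
v = -15/8 (v = (1/4)*(-15/2) = -15/8 ≈ -1.8750)
(X(-1) + b((-3)**2))*v = ((-3 - 1) + (-3)**2)*(-15/8) = (-4 + 9)*(-15/8) = 5*(-15/8) = -75/8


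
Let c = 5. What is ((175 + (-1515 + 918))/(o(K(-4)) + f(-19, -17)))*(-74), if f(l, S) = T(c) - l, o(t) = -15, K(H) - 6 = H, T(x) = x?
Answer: 31228/9 ≈ 3469.8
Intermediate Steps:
K(H) = 6 + H
f(l, S) = 5 - l
((175 + (-1515 + 918))/(o(K(-4)) + f(-19, -17)))*(-74) = ((175 + (-1515 + 918))/(-15 + (5 - 1*(-19))))*(-74) = ((175 - 597)/(-15 + (5 + 19)))*(-74) = -422/(-15 + 24)*(-74) = -422/9*(-74) = 31228/9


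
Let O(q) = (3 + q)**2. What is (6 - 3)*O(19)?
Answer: 1452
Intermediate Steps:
(6 - 3)*O(19) = (6 - 3)*(3 + 19)**2 = 3*22**2 = 3*484 = 1452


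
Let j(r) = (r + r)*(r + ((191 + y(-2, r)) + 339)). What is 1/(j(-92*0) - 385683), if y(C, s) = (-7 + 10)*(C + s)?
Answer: -1/385683 ≈ -2.5928e-6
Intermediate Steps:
y(C, s) = 3*C + 3*s (y(C, s) = 3*(C + s) = 3*C + 3*s)
j(r) = 2*r*(524 + 4*r) (j(r) = (r + r)*(r + ((191 + (3*(-2) + 3*r)) + 339)) = (2*r)*(r + ((191 + (-6 + 3*r)) + 339)) = (2*r)*(r + ((185 + 3*r) + 339)) = (2*r)*(r + (524 + 3*r)) = (2*r)*(524 + 4*r) = 2*r*(524 + 4*r))
1/(j(-92*0) - 385683) = 1/(8*(-92*0)*(131 - 92*0) - 385683) = 1/(8*0*(131 + 0) - 385683) = 1/(8*0*131 - 385683) = 1/(0 - 385683) = 1/(-385683) = -1/385683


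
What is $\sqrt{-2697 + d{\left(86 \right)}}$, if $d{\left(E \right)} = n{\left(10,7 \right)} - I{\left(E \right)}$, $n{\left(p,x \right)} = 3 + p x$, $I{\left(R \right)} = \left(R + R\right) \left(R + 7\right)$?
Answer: $14 i \sqrt{95} \approx 136.46 i$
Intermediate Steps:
$I{\left(R \right)} = 2 R \left(7 + R\right)$
$d{\left(E \right)} = 73 - 2 E \left(7 + E\right)$ ($d{\left(E \right)} = \left(3 + 10 \cdot 7\right) - 2 E \left(7 + E\right) = \left(3 + 70\right) - 2 E \left(7 + E\right) = 73 - 2 E \left(7 + E\right)$)
$\sqrt{-2697 + d{\left(86 \right)}} = \sqrt{-2697 + \left(73 - 172 \left(7 + 86\right)\right)} = \sqrt{-2697 + \left(73 - 172 \cdot 93\right)} = \sqrt{-2697 + \left(73 - 15996\right)} = \sqrt{-2697 - 15923} = \sqrt{-18620} = 14 i \sqrt{95}$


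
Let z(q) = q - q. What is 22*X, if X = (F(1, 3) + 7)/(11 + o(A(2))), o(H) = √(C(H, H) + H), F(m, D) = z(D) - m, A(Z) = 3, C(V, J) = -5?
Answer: 484/41 - 44*I*√2/41 ≈ 11.805 - 1.5177*I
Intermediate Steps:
z(q) = 0
F(m, D) = -m (F(m, D) = 0 - m = -m)
o(H) = √(-5 + H)
X = 6/(11 + I*√2) (X = (-1*1 + 7)/(11 + √(-5 + 3)) = (-1 + 7)/(11 + √(-2)) = 6/(11 + I*√2) ≈ 0.53659 - 0.068986*I)
22*X = 22*(22/41 - 2*I*√2/41) = 484/41 - 44*I*√2/41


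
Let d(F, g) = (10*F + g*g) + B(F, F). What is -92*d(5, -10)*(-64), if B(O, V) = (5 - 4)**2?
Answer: 889088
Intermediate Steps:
B(O, V) = 1 (B(O, V) = 1**2 = 1)
d(F, g) = 1 + g**2 + 10*F (d(F, g) = (10*F + g*g) + 1 = (10*F + g**2) + 1 = (g**2 + 10*F) + 1 = 1 + g**2 + 10*F)
-92*d(5, -10)*(-64) = -92*(1 + (-10)**2 + 10*5)*(-64) = -92*(1 + 100 + 50)*(-64) = -92*151*(-64) = -13892*(-64) = 889088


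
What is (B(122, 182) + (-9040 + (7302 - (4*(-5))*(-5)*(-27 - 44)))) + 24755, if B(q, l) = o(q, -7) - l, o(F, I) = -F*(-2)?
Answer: 30179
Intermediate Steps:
o(F, I) = 2*F
B(q, l) = -l + 2*q (B(q, l) = 2*q - l = -l + 2*q)
(B(122, 182) + (-9040 + (7302 - (4*(-5))*(-5)*(-27 - 44)))) + 24755 = ((-1*182 + 2*122) + (-9040 + (7302 - (4*(-5))*(-5)*(-27 - 44)))) + 24755 = ((-182 + 244) + (-9040 + (7302 - (-20*(-5))*(-71)))) + 24755 = (62 + (-9040 + (7302 - 100*(-71)))) + 24755 = (62 + (-9040 + (7302 - 1*(-7100)))) + 24755 = (62 + (-9040 + (7302 + 7100))) + 24755 = (62 + (-9040 + 14402)) + 24755 = (62 + 5362) + 24755 = 5424 + 24755 = 30179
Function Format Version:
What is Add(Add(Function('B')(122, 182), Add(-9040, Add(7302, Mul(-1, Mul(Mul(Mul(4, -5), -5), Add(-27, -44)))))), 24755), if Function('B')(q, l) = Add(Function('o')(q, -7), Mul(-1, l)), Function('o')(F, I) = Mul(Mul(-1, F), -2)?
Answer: 30179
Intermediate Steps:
Function('o')(F, I) = Mul(2, F)
Function('B')(q, l) = Add(Mul(-1, l), Mul(2, q)) (Function('B')(q, l) = Add(Mul(2, q), Mul(-1, l)) = Add(Mul(-1, l), Mul(2, q)))
Add(Add(Function('B')(122, 182), Add(-9040, Add(7302, Mul(-1, Mul(Mul(Mul(4, -5), -5), Add(-27, -44)))))), 24755) = Add(Add(Add(Mul(-1, 182), Mul(2, 122)), Add(-9040, Add(7302, Mul(-1, Mul(Mul(Mul(4, -5), -5), Add(-27, -44)))))), 24755) = Add(Add(Add(-182, 244), Add(-9040, Add(7302, Mul(-1, Mul(Mul(-20, -5), -71))))), 24755) = Add(Add(62, Add(-9040, Add(7302, Mul(-1, Mul(100, -71))))), 24755) = Add(Add(62, Add(-9040, Add(7302, Mul(-1, -7100)))), 24755) = Add(Add(62, Add(-9040, Add(7302, 7100))), 24755) = Add(Add(62, Add(-9040, 14402)), 24755) = Add(Add(62, 5362), 24755) = Add(5424, 24755) = 30179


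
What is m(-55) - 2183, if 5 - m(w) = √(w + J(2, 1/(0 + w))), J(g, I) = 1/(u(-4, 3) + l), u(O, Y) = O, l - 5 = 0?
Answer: -2178 - 3*I*√6 ≈ -2178.0 - 7.3485*I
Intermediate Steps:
l = 5 (l = 5 + 0 = 5)
J(g, I) = 1 (J(g, I) = 1/(-4 + 5) = 1/1 = 1)
m(w) = 5 - √(1 + w) (m(w) = 5 - √(w + 1) = 5 - √(1 + w))
m(-55) - 2183 = (5 - √(1 - 55)) - 2183 = (5 - √(-54)) - 2183 = (5 - 3*I*√6) - 2183 = -2178 - 3*I*√6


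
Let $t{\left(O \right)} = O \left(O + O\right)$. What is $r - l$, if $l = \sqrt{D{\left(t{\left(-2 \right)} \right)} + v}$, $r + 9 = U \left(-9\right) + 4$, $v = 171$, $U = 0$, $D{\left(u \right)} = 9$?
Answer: $-5 - 6 \sqrt{5} \approx -18.416$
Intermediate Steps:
$t{\left(O \right)} = 2 O^{2}$ ($t{\left(O \right)} = O 2 O = 2 O^{2}$)
$r = -5$ ($r = -9 + \left(0 \left(-9\right) + 4\right) = -9 + \left(0 + 4\right) = -9 + 4 = -5$)
$l = 6 \sqrt{5}$ ($l = \sqrt{9 + 171} = \sqrt{180} = 6 \sqrt{5} \approx 13.416$)
$r - l = -5 - 6 \sqrt{5}$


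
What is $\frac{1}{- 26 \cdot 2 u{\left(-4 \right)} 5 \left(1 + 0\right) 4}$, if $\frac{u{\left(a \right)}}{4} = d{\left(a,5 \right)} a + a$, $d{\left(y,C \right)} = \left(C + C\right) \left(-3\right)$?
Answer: $- \frac{1}{482560} \approx -2.0723 \cdot 10^{-6}$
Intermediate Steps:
$d{\left(y,C \right)} = - 6 C$ ($d{\left(y,C \right)} = 2 C \left(-3\right) = - 6 C$)
$u{\left(a \right)} = - 116 a$ ($u{\left(a \right)} = 4 \left(\left(-6\right) 5 a + a\right) = 4 \left(- 30 a + a\right) = 4 \left(- 29 a\right) = - 116 a$)
$\frac{1}{- 26 \cdot 2 u{\left(-4 \right)} 5 \left(1 + 0\right) 4} = \frac{1}{- 26 \cdot 2 \left(\left(-116\right) \left(-4\right)\right) 5 \left(1 + 0\right) 4} = \frac{1}{- 26 \cdot 2 \cdot 464 \cdot 5 \cdot 1 \cdot 4} = \frac{1}{- 26 \cdot 928 \cdot 5 \cdot 4} = \frac{1}{\left(-26\right) 4640 \cdot 4} = \frac{1}{\left(-120640\right) 4} = \frac{1}{-482560} = - \frac{1}{482560}$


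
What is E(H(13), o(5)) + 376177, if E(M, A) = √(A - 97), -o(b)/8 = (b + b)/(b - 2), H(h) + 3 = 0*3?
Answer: 376177 + I*√1113/3 ≈ 3.7618e+5 + 11.121*I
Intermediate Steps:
H(h) = -3 (H(h) = -3 + 0*3 = -3 + 0 = -3)
o(b) = -16*b/(-2 + b) (o(b) = -8*(b + b)/(b - 2) = -8*2*b/(-2 + b) = -16*b/(-2 + b))
E(M, A) = √(-97 + A)
E(H(13), o(5)) + 376177 = √(-97 - 16*5/(-2 + 5)) + 376177 = √(-97 - 16*5/3) + 376177 = √(-97 - 16*5*⅓) + 376177 = √(-97 - 80/3) + 376177 = √(-371/3) + 376177 = I*√1113/3 + 376177 = 376177 + I*√1113/3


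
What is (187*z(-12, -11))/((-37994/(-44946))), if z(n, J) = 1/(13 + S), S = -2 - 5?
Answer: 11577/314 ≈ 36.869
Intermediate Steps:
S = -7
z(n, J) = 1/6 (z(n, J) = 1/(13 - 7) = 1/6)
(187*z(-12, -11))/((-37994/(-44946))) = (187*(1/6))/((-37994/(-44946))) = 187/(6*((-37994*(-1/44946)))) = 187/(6*(1727/2043)) = (187/6)*(2043/1727) = 11577/314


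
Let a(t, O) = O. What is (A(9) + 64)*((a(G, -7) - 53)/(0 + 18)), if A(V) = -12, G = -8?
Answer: -520/3 ≈ -173.33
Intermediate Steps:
(A(9) + 64)*((a(G, -7) - 53)/(0 + 18)) = (-12 + 64)*((-7 - 53)/(0 + 18)) = 52*(-60/18) = 52*(-60*1/18) = 52*(-10/3) = -520/3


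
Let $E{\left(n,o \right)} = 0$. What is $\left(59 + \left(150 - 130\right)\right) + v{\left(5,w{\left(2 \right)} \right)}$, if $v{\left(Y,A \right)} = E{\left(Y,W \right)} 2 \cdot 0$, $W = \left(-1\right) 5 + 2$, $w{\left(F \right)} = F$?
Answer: $79$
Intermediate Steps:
$W = -3$ ($W = -5 + 2 = -3$)
$v{\left(Y,A \right)} = 0$ ($v{\left(Y,A \right)} = 0 \cdot 2 \cdot 0 = 0 \cdot 0 = 0$)
$\left(59 + \left(150 - 130\right)\right) + v{\left(5,w{\left(2 \right)} \right)} = \left(59 + \left(150 - 130\right)\right) + 0 = \left(59 + 20\right) + 0 = 79 + 0 = 79$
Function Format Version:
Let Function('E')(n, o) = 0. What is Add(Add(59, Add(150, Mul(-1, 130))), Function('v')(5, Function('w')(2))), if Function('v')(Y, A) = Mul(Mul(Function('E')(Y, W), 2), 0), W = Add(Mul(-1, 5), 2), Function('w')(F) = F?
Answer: 79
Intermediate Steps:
W = -3 (W = Add(-5, 2) = -3)
Function('v')(Y, A) = 0 (Function('v')(Y, A) = Mul(Mul(0, 2), 0) = Mul(0, 0) = 0)
Add(Add(59, Add(150, Mul(-1, 130))), Function('v')(5, Function('w')(2))) = Add(Add(59, Add(150, Mul(-1, 130))), 0) = Add(Add(59, Add(150, -130)), 0) = Add(Add(59, 20), 0) = Add(79, 0) = 79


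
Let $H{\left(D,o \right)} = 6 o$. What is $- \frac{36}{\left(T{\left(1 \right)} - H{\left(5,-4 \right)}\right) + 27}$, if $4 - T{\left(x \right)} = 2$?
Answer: $- \frac{36}{53} \approx -0.67924$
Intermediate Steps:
$T{\left(x \right)} = 2$ ($T{\left(x \right)} = 4 - 2 = 2$)
$- \frac{36}{\left(T{\left(1 \right)} - H{\left(5,-4 \right)}\right) + 27} = - \frac{36}{\left(2 - 6 \left(-4\right)\right) + 27} = - \frac{36}{\left(2 - -24\right) + 27} = - \frac{36}{\left(2 + 24\right) + 27} = - \frac{36}{26 + 27} = - \frac{36}{53}$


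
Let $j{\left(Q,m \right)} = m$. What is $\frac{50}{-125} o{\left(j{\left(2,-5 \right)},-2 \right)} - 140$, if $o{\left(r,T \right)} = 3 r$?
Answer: $-134$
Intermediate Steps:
$\frac{50}{-125} o{\left(j{\left(2,-5 \right)},-2 \right)} - 140 = \frac{50}{-125} \cdot 3 \left(-5\right) - 140 = 50 \left(- \frac{1}{125}\right) \left(-15\right) - 140 = \left(- \frac{2}{5}\right) \left(-15\right) - 140 = 6 - 140 = -134$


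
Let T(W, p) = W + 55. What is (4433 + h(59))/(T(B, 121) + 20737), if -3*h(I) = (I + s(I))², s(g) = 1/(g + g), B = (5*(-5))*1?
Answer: 45563969/289159708 ≈ 0.15757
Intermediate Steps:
B = -25 (B = -25*1 = -25)
T(W, p) = 55 + W
s(g) = 1/(2*g)
h(I) = -(I + 1/(2*I))²/3
(4433 + h(59))/(T(B, 121) + 20737) = (4433 - 1/12*(1 + 2*59²)²/59²)/((55 - 25) + 20737) = (4433 - 1/12*1/3481*(1 + 2*3481)²)/(30 + 20737) = (4433 - 1/12*1/3481*(1 + 6962)²)/20767 = (4433 - 1/12*1/3481*6963²)*(1/20767) = (4433 - 1/12*1/3481*48483369)*(1/20767) = (4433 - 16161123/13924)*(1/20767) = (45563969/13924)*(1/20767) = 45563969/289159708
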